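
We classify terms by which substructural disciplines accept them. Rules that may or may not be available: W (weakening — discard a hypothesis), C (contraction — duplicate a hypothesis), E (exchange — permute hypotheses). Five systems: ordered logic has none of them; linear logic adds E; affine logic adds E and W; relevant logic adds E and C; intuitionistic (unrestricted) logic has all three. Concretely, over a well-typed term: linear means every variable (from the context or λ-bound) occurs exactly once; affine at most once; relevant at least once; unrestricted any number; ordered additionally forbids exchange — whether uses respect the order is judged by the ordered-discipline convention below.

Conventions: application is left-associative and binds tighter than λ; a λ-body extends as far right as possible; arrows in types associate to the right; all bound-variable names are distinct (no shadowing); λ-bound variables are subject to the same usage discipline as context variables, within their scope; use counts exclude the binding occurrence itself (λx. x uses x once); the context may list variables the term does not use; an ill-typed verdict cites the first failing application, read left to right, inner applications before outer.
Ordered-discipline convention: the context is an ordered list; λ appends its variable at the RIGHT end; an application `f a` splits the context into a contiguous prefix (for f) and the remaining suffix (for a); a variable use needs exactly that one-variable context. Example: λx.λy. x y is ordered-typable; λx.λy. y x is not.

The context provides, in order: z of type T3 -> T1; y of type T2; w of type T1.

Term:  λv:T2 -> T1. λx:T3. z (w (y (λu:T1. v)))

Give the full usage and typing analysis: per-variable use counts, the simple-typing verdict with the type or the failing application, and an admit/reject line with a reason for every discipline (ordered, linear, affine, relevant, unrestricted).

usage: z ×1, y ×1, w ×1, v [bound] ×1, x [bound] ×0, u [bound] ×0
uses in reading order: z, w, y, v
typing: ill-typed: can't apply a value of type T2
ordered ✗ (not simply typable)
linear ✗ (fails simple typing)
affine ✗ (a type mismatch blocks all five)
relevant ✗ (the type mismatch rejects it)
unrestricted ✗ (not simply typable)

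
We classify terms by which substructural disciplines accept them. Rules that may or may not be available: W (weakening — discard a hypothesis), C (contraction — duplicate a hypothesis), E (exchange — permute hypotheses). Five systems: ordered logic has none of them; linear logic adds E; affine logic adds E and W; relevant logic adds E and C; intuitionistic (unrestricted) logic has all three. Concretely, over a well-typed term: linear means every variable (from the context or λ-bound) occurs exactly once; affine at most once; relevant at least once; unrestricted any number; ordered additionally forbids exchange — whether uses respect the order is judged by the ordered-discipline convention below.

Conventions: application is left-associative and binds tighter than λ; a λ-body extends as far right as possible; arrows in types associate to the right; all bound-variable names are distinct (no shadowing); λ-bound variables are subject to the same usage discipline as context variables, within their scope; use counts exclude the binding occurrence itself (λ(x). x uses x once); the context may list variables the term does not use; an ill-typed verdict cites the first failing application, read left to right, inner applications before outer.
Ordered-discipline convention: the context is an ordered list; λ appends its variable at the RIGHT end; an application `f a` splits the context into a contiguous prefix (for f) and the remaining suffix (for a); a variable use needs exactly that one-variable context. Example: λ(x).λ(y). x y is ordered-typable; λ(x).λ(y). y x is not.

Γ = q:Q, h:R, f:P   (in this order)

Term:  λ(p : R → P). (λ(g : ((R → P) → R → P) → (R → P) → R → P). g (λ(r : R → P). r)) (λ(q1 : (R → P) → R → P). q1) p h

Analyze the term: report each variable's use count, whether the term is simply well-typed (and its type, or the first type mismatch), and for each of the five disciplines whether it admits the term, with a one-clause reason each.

counts: q: 0, h: 1, f: 0, p (bound): 1, g (bound): 1, r (bound): 1, q1 (bound): 1
uses in reading order: g, r, q1, p, h
typing: the term checks, with type (R → P) → P
ordered: ✗ — q, f left unused
linear: ✗ — q, f left unused
affine: ✓ — no duplicate uses among q, h, f, p, g, r, q1
relevant: ✗ — q, f left unused
unrestricted: ✓ — typability at (R → P) → P is all that's needed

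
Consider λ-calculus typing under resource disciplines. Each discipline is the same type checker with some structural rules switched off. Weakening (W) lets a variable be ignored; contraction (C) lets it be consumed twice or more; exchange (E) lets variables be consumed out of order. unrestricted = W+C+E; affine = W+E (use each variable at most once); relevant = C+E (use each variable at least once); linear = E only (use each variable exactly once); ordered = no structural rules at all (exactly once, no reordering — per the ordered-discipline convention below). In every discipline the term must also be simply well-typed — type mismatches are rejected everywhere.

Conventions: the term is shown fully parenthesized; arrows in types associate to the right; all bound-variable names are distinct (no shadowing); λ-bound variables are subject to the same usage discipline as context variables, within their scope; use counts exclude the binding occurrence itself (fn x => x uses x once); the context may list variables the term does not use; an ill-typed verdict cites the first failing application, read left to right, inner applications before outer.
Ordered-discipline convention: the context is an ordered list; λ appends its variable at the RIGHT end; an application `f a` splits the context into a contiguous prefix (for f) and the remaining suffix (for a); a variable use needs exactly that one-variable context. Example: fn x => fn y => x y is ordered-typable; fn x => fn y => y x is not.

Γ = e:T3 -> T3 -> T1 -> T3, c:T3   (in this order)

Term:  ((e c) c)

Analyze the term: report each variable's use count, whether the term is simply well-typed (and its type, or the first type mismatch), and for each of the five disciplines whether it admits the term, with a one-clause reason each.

counts: e: 1×, c: 2×
order of uses: e, c, c
typing: ✓ — T1 -> T3
ordered: ✗ — repeated use of c ×2
linear: ✗ — repeated use of c ×2
affine: ✗ — repeated use of c ×2
relevant: ✓ — at least one use each (e, c)
unrestricted: ✓ — type-checks (T1 -> T3) and nothing is barred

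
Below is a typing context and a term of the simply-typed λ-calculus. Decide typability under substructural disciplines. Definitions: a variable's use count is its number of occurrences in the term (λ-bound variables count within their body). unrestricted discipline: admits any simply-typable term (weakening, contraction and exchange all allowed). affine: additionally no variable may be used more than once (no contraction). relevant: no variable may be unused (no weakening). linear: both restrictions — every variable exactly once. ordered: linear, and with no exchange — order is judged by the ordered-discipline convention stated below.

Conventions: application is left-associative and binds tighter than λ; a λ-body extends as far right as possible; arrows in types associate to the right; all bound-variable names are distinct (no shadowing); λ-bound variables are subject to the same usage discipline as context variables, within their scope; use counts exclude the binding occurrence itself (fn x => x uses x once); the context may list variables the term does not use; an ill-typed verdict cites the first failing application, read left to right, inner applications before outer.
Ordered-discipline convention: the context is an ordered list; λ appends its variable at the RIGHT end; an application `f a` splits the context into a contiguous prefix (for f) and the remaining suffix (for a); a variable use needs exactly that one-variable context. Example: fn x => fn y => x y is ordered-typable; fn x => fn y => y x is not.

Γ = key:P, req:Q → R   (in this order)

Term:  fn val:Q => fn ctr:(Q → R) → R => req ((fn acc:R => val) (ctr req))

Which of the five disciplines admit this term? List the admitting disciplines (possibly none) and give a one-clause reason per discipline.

admitted in: unrestricted
use counts: key: 0×; req: 2×; val [bound]: 1×; ctr [bound]: 1×; acc [bound]: 0×
use order (left to right): req, val, ctr, req
typing: the term checks, with type Q → ((Q → R) → R) → R
ordered ✗ (uses contraction: req ×2; needs weakening: key, acc unused)
linear ✗ (uses contraction: req ×2; needs weakening: key, acc unused)
affine ✗ (uses contraction: req ×2)
relevant ✗ (needs weakening: key, acc unused)
unrestricted ✓ (type-checks (Q → ((Q → R) → R) → R) and nothing is barred)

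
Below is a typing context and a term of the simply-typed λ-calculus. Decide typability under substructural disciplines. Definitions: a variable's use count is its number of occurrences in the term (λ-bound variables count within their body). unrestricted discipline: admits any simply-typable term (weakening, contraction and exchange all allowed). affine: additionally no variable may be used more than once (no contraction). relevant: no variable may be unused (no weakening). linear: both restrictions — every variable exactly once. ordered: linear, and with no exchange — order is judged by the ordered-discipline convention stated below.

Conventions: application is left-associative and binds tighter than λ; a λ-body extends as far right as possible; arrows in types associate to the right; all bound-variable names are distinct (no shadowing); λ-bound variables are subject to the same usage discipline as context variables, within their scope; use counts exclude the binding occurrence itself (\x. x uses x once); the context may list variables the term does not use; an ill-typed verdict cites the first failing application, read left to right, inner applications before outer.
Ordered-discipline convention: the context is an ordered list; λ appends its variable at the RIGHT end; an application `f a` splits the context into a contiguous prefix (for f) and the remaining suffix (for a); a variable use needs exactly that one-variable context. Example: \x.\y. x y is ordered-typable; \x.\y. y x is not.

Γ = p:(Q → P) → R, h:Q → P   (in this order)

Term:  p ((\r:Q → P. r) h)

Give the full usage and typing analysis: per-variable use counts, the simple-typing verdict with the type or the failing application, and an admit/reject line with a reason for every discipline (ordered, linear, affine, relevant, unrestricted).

use counts: p: 1; h: 1; r (bound): 1
uses in reading order: p, r, h
typing: the term checks, with type R
ordered: ✓ — one use each (p, h, r); ordered split holds
linear: ✓ — exactly-once usage across p, h, r
affine: ✓ — p, h, r: no repeats, contraction unneeded
relevant: ✓ — p, h, r: all used, weakening unneeded
unrestricted: ✓ — typability at R is all that's needed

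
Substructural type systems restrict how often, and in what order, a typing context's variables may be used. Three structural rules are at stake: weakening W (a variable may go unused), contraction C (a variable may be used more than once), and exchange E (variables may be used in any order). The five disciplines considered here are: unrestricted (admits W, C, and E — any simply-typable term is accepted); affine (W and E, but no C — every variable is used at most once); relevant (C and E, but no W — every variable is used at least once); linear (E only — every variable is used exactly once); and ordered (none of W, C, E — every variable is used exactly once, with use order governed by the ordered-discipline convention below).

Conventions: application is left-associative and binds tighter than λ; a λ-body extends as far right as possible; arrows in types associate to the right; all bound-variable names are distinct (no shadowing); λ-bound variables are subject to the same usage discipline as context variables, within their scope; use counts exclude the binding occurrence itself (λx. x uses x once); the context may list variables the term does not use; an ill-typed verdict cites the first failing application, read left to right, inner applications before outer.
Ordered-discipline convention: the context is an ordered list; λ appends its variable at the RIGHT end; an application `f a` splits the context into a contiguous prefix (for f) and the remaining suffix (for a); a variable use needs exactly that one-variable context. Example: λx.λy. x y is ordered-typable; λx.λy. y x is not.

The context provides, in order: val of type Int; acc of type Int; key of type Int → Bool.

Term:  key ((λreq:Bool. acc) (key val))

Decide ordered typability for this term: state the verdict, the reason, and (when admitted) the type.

no — key ×2 used more than once (contraction); req left unused
counts: val ×1; acc ×1; key ×2; req (bound) ×0
uses in reading order: key, acc, key, val
typing: well-typed — term : Bool
summary: ordered ✗ · linear ✗ · affine ✗ · relevant ✗ · unrestricted ✓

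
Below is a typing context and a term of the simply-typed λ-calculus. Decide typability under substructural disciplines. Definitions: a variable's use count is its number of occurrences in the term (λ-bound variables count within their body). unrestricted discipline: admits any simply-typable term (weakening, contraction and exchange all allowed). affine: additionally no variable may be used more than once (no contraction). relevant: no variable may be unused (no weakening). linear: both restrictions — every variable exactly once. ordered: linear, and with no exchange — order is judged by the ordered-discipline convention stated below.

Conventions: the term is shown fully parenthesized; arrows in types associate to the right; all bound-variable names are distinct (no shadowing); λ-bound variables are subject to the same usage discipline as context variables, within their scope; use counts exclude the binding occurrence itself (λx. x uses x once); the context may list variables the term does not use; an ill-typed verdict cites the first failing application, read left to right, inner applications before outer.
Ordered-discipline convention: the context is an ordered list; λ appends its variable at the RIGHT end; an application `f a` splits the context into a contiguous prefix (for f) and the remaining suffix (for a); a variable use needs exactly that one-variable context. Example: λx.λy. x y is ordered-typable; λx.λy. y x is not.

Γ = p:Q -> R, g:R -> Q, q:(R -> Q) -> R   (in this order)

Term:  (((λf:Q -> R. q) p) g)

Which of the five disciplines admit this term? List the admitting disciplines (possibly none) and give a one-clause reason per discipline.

accepted by: affine, unrestricted
use counts: p ×1, g ×1, q ×1, f (λ-bound) ×0
use order (left to right): q, p, g
typing: well-typed — term : R
ordered: ✗ — f left unused
linear: ✗ — f left unused
affine: ✓ — no duplicate uses among p, g, q, f
relevant: ✗ — f left unused
unrestricted: ✓ — simply typable at R; W, C, E all held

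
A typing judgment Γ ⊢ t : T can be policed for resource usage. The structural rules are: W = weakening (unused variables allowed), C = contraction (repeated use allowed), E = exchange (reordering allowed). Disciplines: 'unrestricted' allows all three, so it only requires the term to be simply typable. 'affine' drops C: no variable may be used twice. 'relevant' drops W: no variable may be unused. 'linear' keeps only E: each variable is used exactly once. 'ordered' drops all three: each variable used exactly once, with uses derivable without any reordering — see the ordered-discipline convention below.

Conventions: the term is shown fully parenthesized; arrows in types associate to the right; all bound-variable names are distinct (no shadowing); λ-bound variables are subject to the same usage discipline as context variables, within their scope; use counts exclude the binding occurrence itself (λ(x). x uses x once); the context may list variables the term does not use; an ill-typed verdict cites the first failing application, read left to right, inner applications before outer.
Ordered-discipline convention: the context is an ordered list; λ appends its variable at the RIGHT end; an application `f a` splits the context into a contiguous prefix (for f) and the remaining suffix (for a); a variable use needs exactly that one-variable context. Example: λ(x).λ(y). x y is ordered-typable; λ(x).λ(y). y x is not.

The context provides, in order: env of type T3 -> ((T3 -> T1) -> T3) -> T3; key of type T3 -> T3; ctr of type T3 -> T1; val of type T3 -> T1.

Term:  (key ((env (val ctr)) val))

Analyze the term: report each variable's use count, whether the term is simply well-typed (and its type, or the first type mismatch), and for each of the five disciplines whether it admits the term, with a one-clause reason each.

use counts: env: 1; key: 1; ctr: 1; val: 2
order of uses: key, env, val, ctr, val
typing: ill-typed: a function awaiting T3 gets T3 -> T1
ordered: ✗ — the type mismatch rejects it
linear: ✗ — not simply typable
affine: ✗ — fails simple typing
relevant: ✗ — a type mismatch blocks all five
unrestricted: ✗ — the type mismatch rejects it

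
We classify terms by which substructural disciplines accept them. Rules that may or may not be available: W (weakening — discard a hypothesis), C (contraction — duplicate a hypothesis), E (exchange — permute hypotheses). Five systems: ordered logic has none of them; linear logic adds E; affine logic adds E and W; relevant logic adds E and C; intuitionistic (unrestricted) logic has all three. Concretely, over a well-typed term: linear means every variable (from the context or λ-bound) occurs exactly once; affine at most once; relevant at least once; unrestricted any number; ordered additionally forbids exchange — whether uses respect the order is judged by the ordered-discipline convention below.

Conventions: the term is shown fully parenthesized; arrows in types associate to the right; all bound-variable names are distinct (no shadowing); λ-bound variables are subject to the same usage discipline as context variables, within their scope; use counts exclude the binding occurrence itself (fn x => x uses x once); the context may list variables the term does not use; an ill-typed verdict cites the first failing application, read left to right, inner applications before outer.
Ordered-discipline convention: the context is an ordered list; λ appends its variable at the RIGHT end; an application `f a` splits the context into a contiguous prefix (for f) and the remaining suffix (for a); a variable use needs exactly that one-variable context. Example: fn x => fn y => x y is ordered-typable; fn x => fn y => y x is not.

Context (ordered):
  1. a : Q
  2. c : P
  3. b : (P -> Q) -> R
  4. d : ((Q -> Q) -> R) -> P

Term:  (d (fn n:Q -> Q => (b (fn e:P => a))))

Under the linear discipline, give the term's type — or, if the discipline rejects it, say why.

not well-typed under linear — c, n, e never used (weakening)
use counts: a ×1; c ×0; b ×1; d ×1; n (λ-bound) ×0; e (λ-bound) ×0
use order (left to right): d, b, a
typing: well-typed at P
all disciplines: ordered ✗ · linear ✗ · affine ✓ · relevant ✗ · unrestricted ✓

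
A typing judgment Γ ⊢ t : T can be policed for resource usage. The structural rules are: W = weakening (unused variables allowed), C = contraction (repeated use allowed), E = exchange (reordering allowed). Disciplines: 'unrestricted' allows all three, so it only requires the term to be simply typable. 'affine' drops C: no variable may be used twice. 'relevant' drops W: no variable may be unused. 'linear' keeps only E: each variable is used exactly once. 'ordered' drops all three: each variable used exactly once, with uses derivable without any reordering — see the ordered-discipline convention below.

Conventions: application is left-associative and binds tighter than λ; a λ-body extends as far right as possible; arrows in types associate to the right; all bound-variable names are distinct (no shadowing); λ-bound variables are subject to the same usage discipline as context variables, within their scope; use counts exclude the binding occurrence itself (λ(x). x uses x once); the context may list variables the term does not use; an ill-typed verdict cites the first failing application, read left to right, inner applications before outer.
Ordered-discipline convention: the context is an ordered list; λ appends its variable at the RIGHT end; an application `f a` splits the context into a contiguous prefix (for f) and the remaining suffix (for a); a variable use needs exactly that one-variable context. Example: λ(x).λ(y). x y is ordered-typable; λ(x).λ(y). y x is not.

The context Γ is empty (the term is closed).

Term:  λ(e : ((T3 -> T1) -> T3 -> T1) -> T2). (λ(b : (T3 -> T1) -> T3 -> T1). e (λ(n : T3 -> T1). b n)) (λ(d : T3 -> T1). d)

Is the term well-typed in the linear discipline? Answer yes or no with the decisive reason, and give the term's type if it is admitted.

yes — e, b, n, d: one use apiece; term : (((T3 -> T1) -> T3 -> T1) -> T2) -> T2
variable uses: e [bound]: 1, b [bound]: 1, n [bound]: 1, d [bound]: 1
order of uses: e, b, n, d
typing: ✓ — (((T3 -> T1) -> T3 -> T1) -> T2) -> T2
per-discipline verdicts: ordered ✓, linear ✓, affine ✓, relevant ✓, unrestricted ✓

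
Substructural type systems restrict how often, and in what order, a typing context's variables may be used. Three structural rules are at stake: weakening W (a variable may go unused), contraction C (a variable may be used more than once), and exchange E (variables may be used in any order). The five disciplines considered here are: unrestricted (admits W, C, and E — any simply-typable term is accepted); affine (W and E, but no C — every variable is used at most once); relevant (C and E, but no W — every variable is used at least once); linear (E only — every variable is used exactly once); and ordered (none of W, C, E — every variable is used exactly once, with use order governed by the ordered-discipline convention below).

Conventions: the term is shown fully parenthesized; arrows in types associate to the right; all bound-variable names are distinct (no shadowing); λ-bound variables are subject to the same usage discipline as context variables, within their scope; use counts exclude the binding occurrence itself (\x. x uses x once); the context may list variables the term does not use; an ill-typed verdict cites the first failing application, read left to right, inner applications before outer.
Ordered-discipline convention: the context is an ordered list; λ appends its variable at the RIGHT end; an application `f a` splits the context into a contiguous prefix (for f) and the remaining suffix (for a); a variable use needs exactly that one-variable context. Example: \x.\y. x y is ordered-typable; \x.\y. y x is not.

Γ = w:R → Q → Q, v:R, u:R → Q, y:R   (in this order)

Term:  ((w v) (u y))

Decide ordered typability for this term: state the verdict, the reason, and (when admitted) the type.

yes — w, v, u, y: once each, no exchange needed; term : Q
counts: w: 1×; v: 1×; u: 1×; y: 1×
left-to-right use order: w, v, u, y
typing: well-typed — term : Q
all disciplines: ordered ✓; linear ✓; affine ✓; relevant ✓; unrestricted ✓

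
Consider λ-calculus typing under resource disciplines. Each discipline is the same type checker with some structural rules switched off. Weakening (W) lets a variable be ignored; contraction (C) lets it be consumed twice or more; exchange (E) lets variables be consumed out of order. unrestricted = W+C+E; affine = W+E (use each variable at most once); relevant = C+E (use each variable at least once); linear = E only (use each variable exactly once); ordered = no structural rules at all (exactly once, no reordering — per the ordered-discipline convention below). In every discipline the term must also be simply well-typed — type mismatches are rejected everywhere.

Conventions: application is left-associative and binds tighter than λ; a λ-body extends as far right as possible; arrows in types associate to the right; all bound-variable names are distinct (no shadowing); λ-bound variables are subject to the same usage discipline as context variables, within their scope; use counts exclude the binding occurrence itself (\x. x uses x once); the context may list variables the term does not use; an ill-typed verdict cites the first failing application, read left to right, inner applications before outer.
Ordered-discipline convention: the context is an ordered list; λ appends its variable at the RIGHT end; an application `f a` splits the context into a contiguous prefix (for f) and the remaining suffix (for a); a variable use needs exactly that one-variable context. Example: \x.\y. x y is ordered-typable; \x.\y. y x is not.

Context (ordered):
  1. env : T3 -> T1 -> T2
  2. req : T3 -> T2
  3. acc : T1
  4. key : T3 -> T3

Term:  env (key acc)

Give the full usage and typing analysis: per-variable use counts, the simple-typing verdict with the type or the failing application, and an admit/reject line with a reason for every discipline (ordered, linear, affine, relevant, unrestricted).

use counts: env: 1, req: 0, acc: 1, key: 1
order of uses: env, key, acc
typing: ill-typed: an application expects T3 but receives T1
ordered: ✗ — the type mismatch rejects it
linear: ✗ — not simply typable
affine: ✗ — fails simple typing
relevant: ✗ — a type mismatch blocks all five
unrestricted: ✗ — the type mismatch rejects it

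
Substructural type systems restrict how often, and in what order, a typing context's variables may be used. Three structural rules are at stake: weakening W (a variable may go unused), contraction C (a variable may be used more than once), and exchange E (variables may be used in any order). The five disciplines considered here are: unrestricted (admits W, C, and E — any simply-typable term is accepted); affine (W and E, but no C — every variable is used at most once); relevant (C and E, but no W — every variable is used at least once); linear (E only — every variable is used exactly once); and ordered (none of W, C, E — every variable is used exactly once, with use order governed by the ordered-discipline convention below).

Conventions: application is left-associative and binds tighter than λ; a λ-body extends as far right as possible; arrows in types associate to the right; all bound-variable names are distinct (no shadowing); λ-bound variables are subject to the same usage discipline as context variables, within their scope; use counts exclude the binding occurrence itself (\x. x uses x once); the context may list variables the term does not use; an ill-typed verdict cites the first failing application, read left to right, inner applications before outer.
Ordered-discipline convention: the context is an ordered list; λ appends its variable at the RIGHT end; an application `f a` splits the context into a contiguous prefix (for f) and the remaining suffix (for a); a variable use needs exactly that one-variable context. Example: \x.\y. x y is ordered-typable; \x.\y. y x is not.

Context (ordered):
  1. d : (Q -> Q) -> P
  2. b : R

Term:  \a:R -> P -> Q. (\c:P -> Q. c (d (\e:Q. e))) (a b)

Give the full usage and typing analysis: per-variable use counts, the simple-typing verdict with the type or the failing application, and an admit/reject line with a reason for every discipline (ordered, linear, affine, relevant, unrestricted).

variable uses: d ×1, b ×1, a [bound] ×1, c [bound] ×1, e [bound] ×1
order of uses: c, d, e, a, b
typing: the term checks, with type (R -> P -> Q) -> Q
ordered ✗ (use order c, d, e, a, b needs exchange)
linear ✓ (each of d, b, a, c, e used exactly once)
affine ✓ (none of d, b, a, c, e used more than once)
relevant ✓ (at least one use each (d, b, a, c, e))
unrestricted ✓ (well-typed at (R -> P -> Q) -> Q; no restrictions here)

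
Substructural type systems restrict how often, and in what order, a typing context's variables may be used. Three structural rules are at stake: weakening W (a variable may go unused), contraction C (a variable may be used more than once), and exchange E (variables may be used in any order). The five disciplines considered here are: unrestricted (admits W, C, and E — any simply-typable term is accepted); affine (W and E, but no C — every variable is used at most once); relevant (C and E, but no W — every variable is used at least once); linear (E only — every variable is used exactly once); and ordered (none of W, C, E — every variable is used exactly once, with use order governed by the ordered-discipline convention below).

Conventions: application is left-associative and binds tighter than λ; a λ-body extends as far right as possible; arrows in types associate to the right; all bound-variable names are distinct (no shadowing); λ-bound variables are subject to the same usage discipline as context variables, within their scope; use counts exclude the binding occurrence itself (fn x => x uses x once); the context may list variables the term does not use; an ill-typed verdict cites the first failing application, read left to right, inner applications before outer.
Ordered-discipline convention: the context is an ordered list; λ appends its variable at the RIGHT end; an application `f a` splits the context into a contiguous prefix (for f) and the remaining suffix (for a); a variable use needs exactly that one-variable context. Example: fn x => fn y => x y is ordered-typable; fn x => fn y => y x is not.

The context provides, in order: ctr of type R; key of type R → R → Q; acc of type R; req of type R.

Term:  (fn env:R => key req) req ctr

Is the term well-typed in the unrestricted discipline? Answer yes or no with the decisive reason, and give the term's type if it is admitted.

yes — typability at Q is all that's needed; term : Q
variable uses: ctr ×1, key ×1, acc ×0, req ×2, env (bound) ×0
left-to-right use order: key, req, req, ctr
typing: well-typed at Q
summary: ordered ✗; linear ✗; affine ✗; relevant ✗; unrestricted ✓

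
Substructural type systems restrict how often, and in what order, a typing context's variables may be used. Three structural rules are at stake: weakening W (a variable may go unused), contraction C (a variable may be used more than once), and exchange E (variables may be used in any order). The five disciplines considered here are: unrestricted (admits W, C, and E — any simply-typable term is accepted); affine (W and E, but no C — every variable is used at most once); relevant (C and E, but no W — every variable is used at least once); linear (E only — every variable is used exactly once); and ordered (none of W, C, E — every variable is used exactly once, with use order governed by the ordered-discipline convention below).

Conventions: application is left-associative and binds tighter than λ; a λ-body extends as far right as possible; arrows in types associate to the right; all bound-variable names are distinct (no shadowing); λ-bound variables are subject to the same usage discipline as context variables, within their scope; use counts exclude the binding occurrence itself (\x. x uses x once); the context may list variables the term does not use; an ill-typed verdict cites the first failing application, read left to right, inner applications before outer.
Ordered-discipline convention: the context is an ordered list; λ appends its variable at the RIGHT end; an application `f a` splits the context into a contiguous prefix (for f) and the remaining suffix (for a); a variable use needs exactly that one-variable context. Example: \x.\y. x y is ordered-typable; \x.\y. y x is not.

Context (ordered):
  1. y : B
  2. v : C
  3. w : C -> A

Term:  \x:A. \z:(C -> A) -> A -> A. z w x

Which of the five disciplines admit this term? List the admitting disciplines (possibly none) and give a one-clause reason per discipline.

accepted by: affine, unrestricted
usage: y ×0; v ×0; w ×1; x (bound) ×1; z (bound) ×1
order of uses: z, w, x
typing: ✓ — A -> ((C -> A) -> A -> A) -> A
ordered: ✗ — needs weakening: y, v unused
linear: ✗ — needs weakening: y, v unused
affine: ✓ — at most one use each (y, v, w, x, z)
relevant: ✗ — needs weakening: y, v unused
unrestricted: ✓ — simply typable at A -> ((C -> A) -> A -> A) -> A; W, C, E all held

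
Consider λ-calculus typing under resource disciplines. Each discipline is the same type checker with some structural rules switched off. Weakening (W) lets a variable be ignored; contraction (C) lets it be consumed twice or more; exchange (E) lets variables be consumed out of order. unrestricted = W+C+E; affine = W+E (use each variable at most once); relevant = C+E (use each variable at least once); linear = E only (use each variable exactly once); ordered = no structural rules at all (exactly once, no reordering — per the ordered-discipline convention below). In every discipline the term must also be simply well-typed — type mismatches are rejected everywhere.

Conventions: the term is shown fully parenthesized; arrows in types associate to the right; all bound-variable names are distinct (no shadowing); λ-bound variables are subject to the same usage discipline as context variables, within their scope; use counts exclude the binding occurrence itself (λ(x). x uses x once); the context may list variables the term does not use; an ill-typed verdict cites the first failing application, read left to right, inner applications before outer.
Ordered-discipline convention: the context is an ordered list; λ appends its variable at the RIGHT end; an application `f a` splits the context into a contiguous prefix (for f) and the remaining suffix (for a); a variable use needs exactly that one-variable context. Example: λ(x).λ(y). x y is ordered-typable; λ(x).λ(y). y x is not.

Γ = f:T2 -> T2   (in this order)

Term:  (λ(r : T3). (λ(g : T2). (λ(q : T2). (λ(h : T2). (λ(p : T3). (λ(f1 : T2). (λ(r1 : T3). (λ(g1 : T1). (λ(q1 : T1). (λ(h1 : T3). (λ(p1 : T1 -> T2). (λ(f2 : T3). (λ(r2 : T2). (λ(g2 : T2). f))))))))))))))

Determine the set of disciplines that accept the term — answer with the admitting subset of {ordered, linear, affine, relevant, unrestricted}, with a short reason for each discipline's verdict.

accepted by: affine, unrestricted
usage: f: 1; r (λ-bound): 0; g (λ-bound): 0; q (λ-bound): 0; h (λ-bound): 0; p (λ-bound): 0; f1 (λ-bound): 0; r1 (λ-bound): 0; g1 (λ-bound): 0; q1 (λ-bound): 0; h1 (λ-bound): 0; p1 (λ-bound): 0; f2 (λ-bound): 0; r2 (λ-bound): 0; g2 (λ-bound): 0
use order (left to right): f
typing: the term checks, with type T3 -> T2 -> T2 -> T2 -> T3 -> T2 -> T3 -> T1 -> T1 -> T3 -> (T1 -> T2) -> T3 -> T2 -> T2 -> T2 -> T2
ordered: ✗ — unused: r, g, q, h, p, f1, r1, g1, q1, h1, p1, f2, r2, g2 — weakening required
linear: ✗ — unused: r, g, q, h, p, f1, r1, g1, q1, h1, p1, f2, r2, g2 — weakening required
affine: ✓ — none of f, r, g, q, h, p, f1, r1, g1, q1, h1, p1, f2, r2, g2 used more than once
relevant: ✗ — unused: r, g, q, h, p, f1, r1, g1, q1, h1, p1, f2, r2, g2 — weakening required
unrestricted: ✓ — typability at T3 -> T2 -> T2 -> T2 -> T3 -> T2 -> T3 -> T1 -> T1 -> T3 -> (T1 -> T2) -> T3 -> T2 -> T2 -> T2 -> T2 is all that's needed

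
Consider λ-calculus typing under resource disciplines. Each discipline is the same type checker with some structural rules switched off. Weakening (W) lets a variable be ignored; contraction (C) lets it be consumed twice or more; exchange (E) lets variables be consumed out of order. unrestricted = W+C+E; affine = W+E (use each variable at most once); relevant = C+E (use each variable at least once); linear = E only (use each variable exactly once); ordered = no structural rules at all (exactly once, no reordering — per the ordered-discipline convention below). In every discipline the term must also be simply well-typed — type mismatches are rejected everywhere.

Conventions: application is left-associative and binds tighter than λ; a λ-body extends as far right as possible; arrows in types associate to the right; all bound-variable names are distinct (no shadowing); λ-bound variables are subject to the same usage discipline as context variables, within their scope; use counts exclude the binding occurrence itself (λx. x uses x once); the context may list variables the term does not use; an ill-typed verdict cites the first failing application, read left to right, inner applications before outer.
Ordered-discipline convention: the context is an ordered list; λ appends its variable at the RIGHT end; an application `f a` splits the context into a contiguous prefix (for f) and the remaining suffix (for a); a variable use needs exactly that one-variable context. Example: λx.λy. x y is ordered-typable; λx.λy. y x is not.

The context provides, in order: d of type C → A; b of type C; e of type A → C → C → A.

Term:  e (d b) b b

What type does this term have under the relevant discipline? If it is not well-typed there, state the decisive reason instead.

term : A
usage: d=1; b=3; e=1
uses in reading order: e, d, b, b, b
typing: well-typed — term : A
per-discipline verdicts: ordered ✗; linear ✗; affine ✗; relevant ✓; unrestricted ✓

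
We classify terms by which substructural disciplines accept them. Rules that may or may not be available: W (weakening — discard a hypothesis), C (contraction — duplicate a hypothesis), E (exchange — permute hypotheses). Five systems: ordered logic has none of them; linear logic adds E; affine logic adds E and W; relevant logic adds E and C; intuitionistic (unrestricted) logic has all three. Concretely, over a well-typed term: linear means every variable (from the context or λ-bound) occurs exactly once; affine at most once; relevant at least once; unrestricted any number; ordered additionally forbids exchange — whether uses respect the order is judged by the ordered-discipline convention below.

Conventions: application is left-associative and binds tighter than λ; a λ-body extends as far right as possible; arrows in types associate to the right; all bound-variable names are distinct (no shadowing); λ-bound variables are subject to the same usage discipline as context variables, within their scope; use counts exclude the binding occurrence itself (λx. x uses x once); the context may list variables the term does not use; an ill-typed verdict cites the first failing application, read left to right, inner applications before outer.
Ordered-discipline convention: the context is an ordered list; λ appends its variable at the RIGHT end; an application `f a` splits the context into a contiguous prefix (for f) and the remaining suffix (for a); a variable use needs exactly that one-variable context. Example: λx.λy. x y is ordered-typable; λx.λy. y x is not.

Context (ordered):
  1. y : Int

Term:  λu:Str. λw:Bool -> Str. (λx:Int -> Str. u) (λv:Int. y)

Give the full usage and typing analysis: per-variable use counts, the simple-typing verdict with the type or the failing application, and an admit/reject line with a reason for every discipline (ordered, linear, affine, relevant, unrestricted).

usage: y: 1×; u (λ-bound): 1×; w (λ-bound): 0×; x (λ-bound): 0×; v (λ-bound): 0×
left-to-right use order: u, y
typing: ill-typed: argument of type Int -> Int where Int -> Str is required
ordered ✗ (the type mismatch rejects it)
linear ✗ (not simply typable)
affine ✗ (fails simple typing)
relevant ✗ (a type mismatch blocks all five)
unrestricted ✗ (the type mismatch rejects it)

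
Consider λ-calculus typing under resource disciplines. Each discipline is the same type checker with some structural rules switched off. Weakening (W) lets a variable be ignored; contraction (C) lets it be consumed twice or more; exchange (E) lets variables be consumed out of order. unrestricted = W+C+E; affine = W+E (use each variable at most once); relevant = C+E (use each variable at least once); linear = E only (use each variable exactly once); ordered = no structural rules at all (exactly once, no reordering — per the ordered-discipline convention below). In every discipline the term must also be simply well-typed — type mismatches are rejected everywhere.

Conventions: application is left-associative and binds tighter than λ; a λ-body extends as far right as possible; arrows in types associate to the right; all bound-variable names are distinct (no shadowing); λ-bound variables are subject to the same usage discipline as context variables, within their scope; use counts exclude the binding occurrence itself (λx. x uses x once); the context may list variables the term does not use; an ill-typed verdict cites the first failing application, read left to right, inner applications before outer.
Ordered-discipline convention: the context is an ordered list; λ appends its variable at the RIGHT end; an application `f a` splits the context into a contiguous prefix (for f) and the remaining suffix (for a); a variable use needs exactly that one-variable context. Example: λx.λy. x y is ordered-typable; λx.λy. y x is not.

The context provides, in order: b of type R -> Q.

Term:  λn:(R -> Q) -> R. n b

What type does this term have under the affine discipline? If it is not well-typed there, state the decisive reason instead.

term : ((R -> Q) -> R) -> R
usage: b: 1, n [bound]: 1
left-to-right use order: n, b
typing: the term checks, with type ((R -> Q) -> R) -> R
per-discipline verdicts: ordered ✗, linear ✓, affine ✓, relevant ✓, unrestricted ✓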